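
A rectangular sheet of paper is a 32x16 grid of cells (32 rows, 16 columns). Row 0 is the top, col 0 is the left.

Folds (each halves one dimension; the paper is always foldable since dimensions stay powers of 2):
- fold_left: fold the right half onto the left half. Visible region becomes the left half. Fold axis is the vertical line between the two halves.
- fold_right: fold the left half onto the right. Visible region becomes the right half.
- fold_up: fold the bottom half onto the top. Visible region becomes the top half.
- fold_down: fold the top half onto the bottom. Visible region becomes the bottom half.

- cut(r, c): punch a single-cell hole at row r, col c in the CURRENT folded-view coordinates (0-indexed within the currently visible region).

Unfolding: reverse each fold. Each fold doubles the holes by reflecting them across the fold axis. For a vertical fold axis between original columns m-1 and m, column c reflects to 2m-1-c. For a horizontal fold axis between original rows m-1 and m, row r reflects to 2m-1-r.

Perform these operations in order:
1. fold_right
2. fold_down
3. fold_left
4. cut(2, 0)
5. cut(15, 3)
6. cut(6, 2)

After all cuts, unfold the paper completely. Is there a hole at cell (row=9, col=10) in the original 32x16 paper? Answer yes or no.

Answer: yes

Derivation:
Op 1 fold_right: fold axis v@8; visible region now rows[0,32) x cols[8,16) = 32x8
Op 2 fold_down: fold axis h@16; visible region now rows[16,32) x cols[8,16) = 16x8
Op 3 fold_left: fold axis v@12; visible region now rows[16,32) x cols[8,12) = 16x4
Op 4 cut(2, 0): punch at orig (18,8); cuts so far [(18, 8)]; region rows[16,32) x cols[8,12) = 16x4
Op 5 cut(15, 3): punch at orig (31,11); cuts so far [(18, 8), (31, 11)]; region rows[16,32) x cols[8,12) = 16x4
Op 6 cut(6, 2): punch at orig (22,10); cuts so far [(18, 8), (22, 10), (31, 11)]; region rows[16,32) x cols[8,12) = 16x4
Unfold 1 (reflect across v@12): 6 holes -> [(18, 8), (18, 15), (22, 10), (22, 13), (31, 11), (31, 12)]
Unfold 2 (reflect across h@16): 12 holes -> [(0, 11), (0, 12), (9, 10), (9, 13), (13, 8), (13, 15), (18, 8), (18, 15), (22, 10), (22, 13), (31, 11), (31, 12)]
Unfold 3 (reflect across v@8): 24 holes -> [(0, 3), (0, 4), (0, 11), (0, 12), (9, 2), (9, 5), (9, 10), (9, 13), (13, 0), (13, 7), (13, 8), (13, 15), (18, 0), (18, 7), (18, 8), (18, 15), (22, 2), (22, 5), (22, 10), (22, 13), (31, 3), (31, 4), (31, 11), (31, 12)]
Holes: [(0, 3), (0, 4), (0, 11), (0, 12), (9, 2), (9, 5), (9, 10), (9, 13), (13, 0), (13, 7), (13, 8), (13, 15), (18, 0), (18, 7), (18, 8), (18, 15), (22, 2), (22, 5), (22, 10), (22, 13), (31, 3), (31, 4), (31, 11), (31, 12)]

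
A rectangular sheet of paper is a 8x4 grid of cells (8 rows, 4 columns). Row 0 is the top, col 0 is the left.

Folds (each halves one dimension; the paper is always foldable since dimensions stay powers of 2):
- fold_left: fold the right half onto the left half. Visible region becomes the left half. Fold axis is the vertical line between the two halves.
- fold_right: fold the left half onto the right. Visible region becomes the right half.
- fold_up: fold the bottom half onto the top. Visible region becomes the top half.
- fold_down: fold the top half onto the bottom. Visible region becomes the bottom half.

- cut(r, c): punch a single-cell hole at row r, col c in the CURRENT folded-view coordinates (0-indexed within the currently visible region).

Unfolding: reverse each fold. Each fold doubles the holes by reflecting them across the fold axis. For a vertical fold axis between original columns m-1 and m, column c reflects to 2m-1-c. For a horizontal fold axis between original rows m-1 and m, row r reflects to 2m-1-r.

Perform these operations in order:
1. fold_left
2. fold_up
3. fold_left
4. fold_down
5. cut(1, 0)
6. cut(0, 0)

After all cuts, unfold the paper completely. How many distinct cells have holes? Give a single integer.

Answer: 32

Derivation:
Op 1 fold_left: fold axis v@2; visible region now rows[0,8) x cols[0,2) = 8x2
Op 2 fold_up: fold axis h@4; visible region now rows[0,4) x cols[0,2) = 4x2
Op 3 fold_left: fold axis v@1; visible region now rows[0,4) x cols[0,1) = 4x1
Op 4 fold_down: fold axis h@2; visible region now rows[2,4) x cols[0,1) = 2x1
Op 5 cut(1, 0): punch at orig (3,0); cuts so far [(3, 0)]; region rows[2,4) x cols[0,1) = 2x1
Op 6 cut(0, 0): punch at orig (2,0); cuts so far [(2, 0), (3, 0)]; region rows[2,4) x cols[0,1) = 2x1
Unfold 1 (reflect across h@2): 4 holes -> [(0, 0), (1, 0), (2, 0), (3, 0)]
Unfold 2 (reflect across v@1): 8 holes -> [(0, 0), (0, 1), (1, 0), (1, 1), (2, 0), (2, 1), (3, 0), (3, 1)]
Unfold 3 (reflect across h@4): 16 holes -> [(0, 0), (0, 1), (1, 0), (1, 1), (2, 0), (2, 1), (3, 0), (3, 1), (4, 0), (4, 1), (5, 0), (5, 1), (6, 0), (6, 1), (7, 0), (7, 1)]
Unfold 4 (reflect across v@2): 32 holes -> [(0, 0), (0, 1), (0, 2), (0, 3), (1, 0), (1, 1), (1, 2), (1, 3), (2, 0), (2, 1), (2, 2), (2, 3), (3, 0), (3, 1), (3, 2), (3, 3), (4, 0), (4, 1), (4, 2), (4, 3), (5, 0), (5, 1), (5, 2), (5, 3), (6, 0), (6, 1), (6, 2), (6, 3), (7, 0), (7, 1), (7, 2), (7, 3)]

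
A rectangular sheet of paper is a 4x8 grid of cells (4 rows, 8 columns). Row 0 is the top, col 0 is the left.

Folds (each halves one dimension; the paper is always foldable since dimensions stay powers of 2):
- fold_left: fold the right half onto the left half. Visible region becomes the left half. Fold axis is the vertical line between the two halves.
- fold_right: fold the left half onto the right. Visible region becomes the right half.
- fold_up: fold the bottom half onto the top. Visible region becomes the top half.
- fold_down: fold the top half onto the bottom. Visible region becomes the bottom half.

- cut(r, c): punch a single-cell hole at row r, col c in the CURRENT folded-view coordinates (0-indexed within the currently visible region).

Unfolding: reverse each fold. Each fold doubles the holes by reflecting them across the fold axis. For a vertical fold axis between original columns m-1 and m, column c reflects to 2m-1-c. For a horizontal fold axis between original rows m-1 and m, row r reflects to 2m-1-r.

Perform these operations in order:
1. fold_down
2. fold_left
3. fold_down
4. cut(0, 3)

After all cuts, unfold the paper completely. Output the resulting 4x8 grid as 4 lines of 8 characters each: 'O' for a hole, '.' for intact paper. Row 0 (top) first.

Op 1 fold_down: fold axis h@2; visible region now rows[2,4) x cols[0,8) = 2x8
Op 2 fold_left: fold axis v@4; visible region now rows[2,4) x cols[0,4) = 2x4
Op 3 fold_down: fold axis h@3; visible region now rows[3,4) x cols[0,4) = 1x4
Op 4 cut(0, 3): punch at orig (3,3); cuts so far [(3, 3)]; region rows[3,4) x cols[0,4) = 1x4
Unfold 1 (reflect across h@3): 2 holes -> [(2, 3), (3, 3)]
Unfold 2 (reflect across v@4): 4 holes -> [(2, 3), (2, 4), (3, 3), (3, 4)]
Unfold 3 (reflect across h@2): 8 holes -> [(0, 3), (0, 4), (1, 3), (1, 4), (2, 3), (2, 4), (3, 3), (3, 4)]

Answer: ...OO...
...OO...
...OO...
...OO...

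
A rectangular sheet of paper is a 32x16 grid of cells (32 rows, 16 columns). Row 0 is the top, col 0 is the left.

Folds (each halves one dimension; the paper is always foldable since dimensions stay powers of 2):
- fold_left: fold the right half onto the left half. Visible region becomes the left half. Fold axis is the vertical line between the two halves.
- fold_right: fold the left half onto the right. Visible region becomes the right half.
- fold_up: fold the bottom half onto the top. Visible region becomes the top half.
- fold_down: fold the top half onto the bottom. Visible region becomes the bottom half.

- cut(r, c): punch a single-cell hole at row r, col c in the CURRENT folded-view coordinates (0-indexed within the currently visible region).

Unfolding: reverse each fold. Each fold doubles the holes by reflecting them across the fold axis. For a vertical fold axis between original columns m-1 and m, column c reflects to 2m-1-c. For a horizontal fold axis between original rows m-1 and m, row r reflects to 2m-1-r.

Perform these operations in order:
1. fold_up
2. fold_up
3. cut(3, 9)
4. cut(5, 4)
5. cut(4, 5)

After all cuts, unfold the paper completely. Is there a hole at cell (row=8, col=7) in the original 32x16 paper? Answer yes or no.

Op 1 fold_up: fold axis h@16; visible region now rows[0,16) x cols[0,16) = 16x16
Op 2 fold_up: fold axis h@8; visible region now rows[0,8) x cols[0,16) = 8x16
Op 3 cut(3, 9): punch at orig (3,9); cuts so far [(3, 9)]; region rows[0,8) x cols[0,16) = 8x16
Op 4 cut(5, 4): punch at orig (5,4); cuts so far [(3, 9), (5, 4)]; region rows[0,8) x cols[0,16) = 8x16
Op 5 cut(4, 5): punch at orig (4,5); cuts so far [(3, 9), (4, 5), (5, 4)]; region rows[0,8) x cols[0,16) = 8x16
Unfold 1 (reflect across h@8): 6 holes -> [(3, 9), (4, 5), (5, 4), (10, 4), (11, 5), (12, 9)]
Unfold 2 (reflect across h@16): 12 holes -> [(3, 9), (4, 5), (5, 4), (10, 4), (11, 5), (12, 9), (19, 9), (20, 5), (21, 4), (26, 4), (27, 5), (28, 9)]
Holes: [(3, 9), (4, 5), (5, 4), (10, 4), (11, 5), (12, 9), (19, 9), (20, 5), (21, 4), (26, 4), (27, 5), (28, 9)]

Answer: no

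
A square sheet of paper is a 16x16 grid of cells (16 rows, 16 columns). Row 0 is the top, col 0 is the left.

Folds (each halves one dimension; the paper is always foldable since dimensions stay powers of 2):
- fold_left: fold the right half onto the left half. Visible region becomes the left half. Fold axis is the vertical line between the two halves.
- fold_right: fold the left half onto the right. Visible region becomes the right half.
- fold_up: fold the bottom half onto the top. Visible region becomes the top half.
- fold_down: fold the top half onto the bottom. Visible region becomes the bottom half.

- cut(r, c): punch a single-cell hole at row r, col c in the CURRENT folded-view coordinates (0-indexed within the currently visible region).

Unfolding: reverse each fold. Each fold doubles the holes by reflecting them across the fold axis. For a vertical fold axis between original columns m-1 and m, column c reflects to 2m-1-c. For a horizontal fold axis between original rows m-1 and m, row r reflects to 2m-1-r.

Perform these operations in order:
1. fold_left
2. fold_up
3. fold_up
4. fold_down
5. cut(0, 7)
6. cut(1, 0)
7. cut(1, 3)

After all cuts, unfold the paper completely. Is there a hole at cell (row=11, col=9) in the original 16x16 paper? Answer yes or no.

Op 1 fold_left: fold axis v@8; visible region now rows[0,16) x cols[0,8) = 16x8
Op 2 fold_up: fold axis h@8; visible region now rows[0,8) x cols[0,8) = 8x8
Op 3 fold_up: fold axis h@4; visible region now rows[0,4) x cols[0,8) = 4x8
Op 4 fold_down: fold axis h@2; visible region now rows[2,4) x cols[0,8) = 2x8
Op 5 cut(0, 7): punch at orig (2,7); cuts so far [(2, 7)]; region rows[2,4) x cols[0,8) = 2x8
Op 6 cut(1, 0): punch at orig (3,0); cuts so far [(2, 7), (3, 0)]; region rows[2,4) x cols[0,8) = 2x8
Op 7 cut(1, 3): punch at orig (3,3); cuts so far [(2, 7), (3, 0), (3, 3)]; region rows[2,4) x cols[0,8) = 2x8
Unfold 1 (reflect across h@2): 6 holes -> [(0, 0), (0, 3), (1, 7), (2, 7), (3, 0), (3, 3)]
Unfold 2 (reflect across h@4): 12 holes -> [(0, 0), (0, 3), (1, 7), (2, 7), (3, 0), (3, 3), (4, 0), (4, 3), (5, 7), (6, 7), (7, 0), (7, 3)]
Unfold 3 (reflect across h@8): 24 holes -> [(0, 0), (0, 3), (1, 7), (2, 7), (3, 0), (3, 3), (4, 0), (4, 3), (5, 7), (6, 7), (7, 0), (7, 3), (8, 0), (8, 3), (9, 7), (10, 7), (11, 0), (11, 3), (12, 0), (12, 3), (13, 7), (14, 7), (15, 0), (15, 3)]
Unfold 4 (reflect across v@8): 48 holes -> [(0, 0), (0, 3), (0, 12), (0, 15), (1, 7), (1, 8), (2, 7), (2, 8), (3, 0), (3, 3), (3, 12), (3, 15), (4, 0), (4, 3), (4, 12), (4, 15), (5, 7), (5, 8), (6, 7), (6, 8), (7, 0), (7, 3), (7, 12), (7, 15), (8, 0), (8, 3), (8, 12), (8, 15), (9, 7), (9, 8), (10, 7), (10, 8), (11, 0), (11, 3), (11, 12), (11, 15), (12, 0), (12, 3), (12, 12), (12, 15), (13, 7), (13, 8), (14, 7), (14, 8), (15, 0), (15, 3), (15, 12), (15, 15)]
Holes: [(0, 0), (0, 3), (0, 12), (0, 15), (1, 7), (1, 8), (2, 7), (2, 8), (3, 0), (3, 3), (3, 12), (3, 15), (4, 0), (4, 3), (4, 12), (4, 15), (5, 7), (5, 8), (6, 7), (6, 8), (7, 0), (7, 3), (7, 12), (7, 15), (8, 0), (8, 3), (8, 12), (8, 15), (9, 7), (9, 8), (10, 7), (10, 8), (11, 0), (11, 3), (11, 12), (11, 15), (12, 0), (12, 3), (12, 12), (12, 15), (13, 7), (13, 8), (14, 7), (14, 8), (15, 0), (15, 3), (15, 12), (15, 15)]

Answer: no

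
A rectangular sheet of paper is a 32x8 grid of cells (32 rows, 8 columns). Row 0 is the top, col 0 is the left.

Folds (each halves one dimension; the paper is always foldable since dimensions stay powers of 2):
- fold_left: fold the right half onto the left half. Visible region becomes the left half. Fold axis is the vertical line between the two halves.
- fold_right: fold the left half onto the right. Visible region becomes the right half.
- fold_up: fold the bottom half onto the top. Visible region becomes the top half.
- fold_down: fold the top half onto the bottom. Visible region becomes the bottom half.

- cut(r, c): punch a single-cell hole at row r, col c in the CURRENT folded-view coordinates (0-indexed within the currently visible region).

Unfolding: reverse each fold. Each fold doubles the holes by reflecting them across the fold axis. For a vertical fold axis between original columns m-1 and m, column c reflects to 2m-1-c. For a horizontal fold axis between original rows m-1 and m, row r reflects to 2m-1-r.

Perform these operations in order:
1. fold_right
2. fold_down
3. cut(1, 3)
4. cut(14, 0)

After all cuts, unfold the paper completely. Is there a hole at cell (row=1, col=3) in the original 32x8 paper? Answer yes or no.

Op 1 fold_right: fold axis v@4; visible region now rows[0,32) x cols[4,8) = 32x4
Op 2 fold_down: fold axis h@16; visible region now rows[16,32) x cols[4,8) = 16x4
Op 3 cut(1, 3): punch at orig (17,7); cuts so far [(17, 7)]; region rows[16,32) x cols[4,8) = 16x4
Op 4 cut(14, 0): punch at orig (30,4); cuts so far [(17, 7), (30, 4)]; region rows[16,32) x cols[4,8) = 16x4
Unfold 1 (reflect across h@16): 4 holes -> [(1, 4), (14, 7), (17, 7), (30, 4)]
Unfold 2 (reflect across v@4): 8 holes -> [(1, 3), (1, 4), (14, 0), (14, 7), (17, 0), (17, 7), (30, 3), (30, 4)]
Holes: [(1, 3), (1, 4), (14, 0), (14, 7), (17, 0), (17, 7), (30, 3), (30, 4)]

Answer: yes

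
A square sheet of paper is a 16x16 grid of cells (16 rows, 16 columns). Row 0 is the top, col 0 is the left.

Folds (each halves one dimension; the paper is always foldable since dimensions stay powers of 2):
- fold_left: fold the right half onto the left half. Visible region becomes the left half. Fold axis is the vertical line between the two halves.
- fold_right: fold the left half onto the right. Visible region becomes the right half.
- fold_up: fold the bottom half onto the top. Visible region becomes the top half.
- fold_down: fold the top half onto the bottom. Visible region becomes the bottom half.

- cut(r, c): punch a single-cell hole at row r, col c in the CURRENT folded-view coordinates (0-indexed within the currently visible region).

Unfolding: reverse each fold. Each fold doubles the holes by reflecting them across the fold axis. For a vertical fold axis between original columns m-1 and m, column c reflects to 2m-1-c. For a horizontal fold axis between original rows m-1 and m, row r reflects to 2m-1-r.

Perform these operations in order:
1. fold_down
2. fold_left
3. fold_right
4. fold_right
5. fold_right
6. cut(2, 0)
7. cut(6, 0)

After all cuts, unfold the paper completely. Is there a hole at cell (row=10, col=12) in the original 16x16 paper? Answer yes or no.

Answer: yes

Derivation:
Op 1 fold_down: fold axis h@8; visible region now rows[8,16) x cols[0,16) = 8x16
Op 2 fold_left: fold axis v@8; visible region now rows[8,16) x cols[0,8) = 8x8
Op 3 fold_right: fold axis v@4; visible region now rows[8,16) x cols[4,8) = 8x4
Op 4 fold_right: fold axis v@6; visible region now rows[8,16) x cols[6,8) = 8x2
Op 5 fold_right: fold axis v@7; visible region now rows[8,16) x cols[7,8) = 8x1
Op 6 cut(2, 0): punch at orig (10,7); cuts so far [(10, 7)]; region rows[8,16) x cols[7,8) = 8x1
Op 7 cut(6, 0): punch at orig (14,7); cuts so far [(10, 7), (14, 7)]; region rows[8,16) x cols[7,8) = 8x1
Unfold 1 (reflect across v@7): 4 holes -> [(10, 6), (10, 7), (14, 6), (14, 7)]
Unfold 2 (reflect across v@6): 8 holes -> [(10, 4), (10, 5), (10, 6), (10, 7), (14, 4), (14, 5), (14, 6), (14, 7)]
Unfold 3 (reflect across v@4): 16 holes -> [(10, 0), (10, 1), (10, 2), (10, 3), (10, 4), (10, 5), (10, 6), (10, 7), (14, 0), (14, 1), (14, 2), (14, 3), (14, 4), (14, 5), (14, 6), (14, 7)]
Unfold 4 (reflect across v@8): 32 holes -> [(10, 0), (10, 1), (10, 2), (10, 3), (10, 4), (10, 5), (10, 6), (10, 7), (10, 8), (10, 9), (10, 10), (10, 11), (10, 12), (10, 13), (10, 14), (10, 15), (14, 0), (14, 1), (14, 2), (14, 3), (14, 4), (14, 5), (14, 6), (14, 7), (14, 8), (14, 9), (14, 10), (14, 11), (14, 12), (14, 13), (14, 14), (14, 15)]
Unfold 5 (reflect across h@8): 64 holes -> [(1, 0), (1, 1), (1, 2), (1, 3), (1, 4), (1, 5), (1, 6), (1, 7), (1, 8), (1, 9), (1, 10), (1, 11), (1, 12), (1, 13), (1, 14), (1, 15), (5, 0), (5, 1), (5, 2), (5, 3), (5, 4), (5, 5), (5, 6), (5, 7), (5, 8), (5, 9), (5, 10), (5, 11), (5, 12), (5, 13), (5, 14), (5, 15), (10, 0), (10, 1), (10, 2), (10, 3), (10, 4), (10, 5), (10, 6), (10, 7), (10, 8), (10, 9), (10, 10), (10, 11), (10, 12), (10, 13), (10, 14), (10, 15), (14, 0), (14, 1), (14, 2), (14, 3), (14, 4), (14, 5), (14, 6), (14, 7), (14, 8), (14, 9), (14, 10), (14, 11), (14, 12), (14, 13), (14, 14), (14, 15)]
Holes: [(1, 0), (1, 1), (1, 2), (1, 3), (1, 4), (1, 5), (1, 6), (1, 7), (1, 8), (1, 9), (1, 10), (1, 11), (1, 12), (1, 13), (1, 14), (1, 15), (5, 0), (5, 1), (5, 2), (5, 3), (5, 4), (5, 5), (5, 6), (5, 7), (5, 8), (5, 9), (5, 10), (5, 11), (5, 12), (5, 13), (5, 14), (5, 15), (10, 0), (10, 1), (10, 2), (10, 3), (10, 4), (10, 5), (10, 6), (10, 7), (10, 8), (10, 9), (10, 10), (10, 11), (10, 12), (10, 13), (10, 14), (10, 15), (14, 0), (14, 1), (14, 2), (14, 3), (14, 4), (14, 5), (14, 6), (14, 7), (14, 8), (14, 9), (14, 10), (14, 11), (14, 12), (14, 13), (14, 14), (14, 15)]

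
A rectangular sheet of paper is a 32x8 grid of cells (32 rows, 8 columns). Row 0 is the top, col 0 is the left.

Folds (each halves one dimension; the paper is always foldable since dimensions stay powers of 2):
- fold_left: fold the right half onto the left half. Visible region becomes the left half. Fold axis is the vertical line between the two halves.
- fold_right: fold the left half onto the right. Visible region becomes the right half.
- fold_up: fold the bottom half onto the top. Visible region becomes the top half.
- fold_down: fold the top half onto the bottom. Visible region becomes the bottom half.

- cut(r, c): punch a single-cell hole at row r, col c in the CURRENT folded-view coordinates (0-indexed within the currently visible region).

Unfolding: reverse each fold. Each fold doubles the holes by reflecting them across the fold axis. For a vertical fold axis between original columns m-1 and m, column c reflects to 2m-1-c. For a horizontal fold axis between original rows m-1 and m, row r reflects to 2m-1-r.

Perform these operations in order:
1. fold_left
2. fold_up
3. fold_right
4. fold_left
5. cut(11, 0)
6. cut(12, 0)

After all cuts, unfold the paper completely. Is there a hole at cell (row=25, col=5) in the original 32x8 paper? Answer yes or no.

Op 1 fold_left: fold axis v@4; visible region now rows[0,32) x cols[0,4) = 32x4
Op 2 fold_up: fold axis h@16; visible region now rows[0,16) x cols[0,4) = 16x4
Op 3 fold_right: fold axis v@2; visible region now rows[0,16) x cols[2,4) = 16x2
Op 4 fold_left: fold axis v@3; visible region now rows[0,16) x cols[2,3) = 16x1
Op 5 cut(11, 0): punch at orig (11,2); cuts so far [(11, 2)]; region rows[0,16) x cols[2,3) = 16x1
Op 6 cut(12, 0): punch at orig (12,2); cuts so far [(11, 2), (12, 2)]; region rows[0,16) x cols[2,3) = 16x1
Unfold 1 (reflect across v@3): 4 holes -> [(11, 2), (11, 3), (12, 2), (12, 3)]
Unfold 2 (reflect across v@2): 8 holes -> [(11, 0), (11, 1), (11, 2), (11, 3), (12, 0), (12, 1), (12, 2), (12, 3)]
Unfold 3 (reflect across h@16): 16 holes -> [(11, 0), (11, 1), (11, 2), (11, 3), (12, 0), (12, 1), (12, 2), (12, 3), (19, 0), (19, 1), (19, 2), (19, 3), (20, 0), (20, 1), (20, 2), (20, 3)]
Unfold 4 (reflect across v@4): 32 holes -> [(11, 0), (11, 1), (11, 2), (11, 3), (11, 4), (11, 5), (11, 6), (11, 7), (12, 0), (12, 1), (12, 2), (12, 3), (12, 4), (12, 5), (12, 6), (12, 7), (19, 0), (19, 1), (19, 2), (19, 3), (19, 4), (19, 5), (19, 6), (19, 7), (20, 0), (20, 1), (20, 2), (20, 3), (20, 4), (20, 5), (20, 6), (20, 7)]
Holes: [(11, 0), (11, 1), (11, 2), (11, 3), (11, 4), (11, 5), (11, 6), (11, 7), (12, 0), (12, 1), (12, 2), (12, 3), (12, 4), (12, 5), (12, 6), (12, 7), (19, 0), (19, 1), (19, 2), (19, 3), (19, 4), (19, 5), (19, 6), (19, 7), (20, 0), (20, 1), (20, 2), (20, 3), (20, 4), (20, 5), (20, 6), (20, 7)]

Answer: no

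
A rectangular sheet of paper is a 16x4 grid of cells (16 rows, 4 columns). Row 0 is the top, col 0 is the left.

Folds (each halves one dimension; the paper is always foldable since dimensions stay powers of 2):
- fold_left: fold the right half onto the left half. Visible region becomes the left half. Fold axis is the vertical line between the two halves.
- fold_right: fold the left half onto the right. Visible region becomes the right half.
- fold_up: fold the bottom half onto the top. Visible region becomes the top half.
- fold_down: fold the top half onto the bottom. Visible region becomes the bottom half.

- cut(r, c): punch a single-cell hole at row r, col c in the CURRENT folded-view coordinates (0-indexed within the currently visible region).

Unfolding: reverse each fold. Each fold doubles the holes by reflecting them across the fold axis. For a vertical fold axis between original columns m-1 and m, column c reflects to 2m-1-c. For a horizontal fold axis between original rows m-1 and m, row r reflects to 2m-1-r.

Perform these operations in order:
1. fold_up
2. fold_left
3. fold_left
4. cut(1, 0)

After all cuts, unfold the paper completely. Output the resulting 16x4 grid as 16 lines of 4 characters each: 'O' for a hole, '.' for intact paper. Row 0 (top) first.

Op 1 fold_up: fold axis h@8; visible region now rows[0,8) x cols[0,4) = 8x4
Op 2 fold_left: fold axis v@2; visible region now rows[0,8) x cols[0,2) = 8x2
Op 3 fold_left: fold axis v@1; visible region now rows[0,8) x cols[0,1) = 8x1
Op 4 cut(1, 0): punch at orig (1,0); cuts so far [(1, 0)]; region rows[0,8) x cols[0,1) = 8x1
Unfold 1 (reflect across v@1): 2 holes -> [(1, 0), (1, 1)]
Unfold 2 (reflect across v@2): 4 holes -> [(1, 0), (1, 1), (1, 2), (1, 3)]
Unfold 3 (reflect across h@8): 8 holes -> [(1, 0), (1, 1), (1, 2), (1, 3), (14, 0), (14, 1), (14, 2), (14, 3)]

Answer: ....
OOOO
....
....
....
....
....
....
....
....
....
....
....
....
OOOO
....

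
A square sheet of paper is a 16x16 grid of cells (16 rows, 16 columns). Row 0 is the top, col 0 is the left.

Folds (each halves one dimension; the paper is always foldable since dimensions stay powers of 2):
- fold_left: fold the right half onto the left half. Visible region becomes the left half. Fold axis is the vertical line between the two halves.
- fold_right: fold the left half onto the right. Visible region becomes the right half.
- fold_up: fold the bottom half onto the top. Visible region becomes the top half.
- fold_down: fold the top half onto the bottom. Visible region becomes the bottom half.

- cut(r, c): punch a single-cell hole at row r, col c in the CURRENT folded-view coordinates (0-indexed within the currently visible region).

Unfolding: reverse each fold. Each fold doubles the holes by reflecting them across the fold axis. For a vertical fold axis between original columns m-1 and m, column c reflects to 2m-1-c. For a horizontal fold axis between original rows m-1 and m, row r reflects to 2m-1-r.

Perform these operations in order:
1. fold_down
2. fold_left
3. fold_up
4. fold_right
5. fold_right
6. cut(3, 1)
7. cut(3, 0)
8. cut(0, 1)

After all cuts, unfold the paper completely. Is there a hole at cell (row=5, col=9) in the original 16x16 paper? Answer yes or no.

Op 1 fold_down: fold axis h@8; visible region now rows[8,16) x cols[0,16) = 8x16
Op 2 fold_left: fold axis v@8; visible region now rows[8,16) x cols[0,8) = 8x8
Op 3 fold_up: fold axis h@12; visible region now rows[8,12) x cols[0,8) = 4x8
Op 4 fold_right: fold axis v@4; visible region now rows[8,12) x cols[4,8) = 4x4
Op 5 fold_right: fold axis v@6; visible region now rows[8,12) x cols[6,8) = 4x2
Op 6 cut(3, 1): punch at orig (11,7); cuts so far [(11, 7)]; region rows[8,12) x cols[6,8) = 4x2
Op 7 cut(3, 0): punch at orig (11,6); cuts so far [(11, 6), (11, 7)]; region rows[8,12) x cols[6,8) = 4x2
Op 8 cut(0, 1): punch at orig (8,7); cuts so far [(8, 7), (11, 6), (11, 7)]; region rows[8,12) x cols[6,8) = 4x2
Unfold 1 (reflect across v@6): 6 holes -> [(8, 4), (8, 7), (11, 4), (11, 5), (11, 6), (11, 7)]
Unfold 2 (reflect across v@4): 12 holes -> [(8, 0), (8, 3), (8, 4), (8, 7), (11, 0), (11, 1), (11, 2), (11, 3), (11, 4), (11, 5), (11, 6), (11, 7)]
Unfold 3 (reflect across h@12): 24 holes -> [(8, 0), (8, 3), (8, 4), (8, 7), (11, 0), (11, 1), (11, 2), (11, 3), (11, 4), (11, 5), (11, 6), (11, 7), (12, 0), (12, 1), (12, 2), (12, 3), (12, 4), (12, 5), (12, 6), (12, 7), (15, 0), (15, 3), (15, 4), (15, 7)]
Unfold 4 (reflect across v@8): 48 holes -> [(8, 0), (8, 3), (8, 4), (8, 7), (8, 8), (8, 11), (8, 12), (8, 15), (11, 0), (11, 1), (11, 2), (11, 3), (11, 4), (11, 5), (11, 6), (11, 7), (11, 8), (11, 9), (11, 10), (11, 11), (11, 12), (11, 13), (11, 14), (11, 15), (12, 0), (12, 1), (12, 2), (12, 3), (12, 4), (12, 5), (12, 6), (12, 7), (12, 8), (12, 9), (12, 10), (12, 11), (12, 12), (12, 13), (12, 14), (12, 15), (15, 0), (15, 3), (15, 4), (15, 7), (15, 8), (15, 11), (15, 12), (15, 15)]
Unfold 5 (reflect across h@8): 96 holes -> [(0, 0), (0, 3), (0, 4), (0, 7), (0, 8), (0, 11), (0, 12), (0, 15), (3, 0), (3, 1), (3, 2), (3, 3), (3, 4), (3, 5), (3, 6), (3, 7), (3, 8), (3, 9), (3, 10), (3, 11), (3, 12), (3, 13), (3, 14), (3, 15), (4, 0), (4, 1), (4, 2), (4, 3), (4, 4), (4, 5), (4, 6), (4, 7), (4, 8), (4, 9), (4, 10), (4, 11), (4, 12), (4, 13), (4, 14), (4, 15), (7, 0), (7, 3), (7, 4), (7, 7), (7, 8), (7, 11), (7, 12), (7, 15), (8, 0), (8, 3), (8, 4), (8, 7), (8, 8), (8, 11), (8, 12), (8, 15), (11, 0), (11, 1), (11, 2), (11, 3), (11, 4), (11, 5), (11, 6), (11, 7), (11, 8), (11, 9), (11, 10), (11, 11), (11, 12), (11, 13), (11, 14), (11, 15), (12, 0), (12, 1), (12, 2), (12, 3), (12, 4), (12, 5), (12, 6), (12, 7), (12, 8), (12, 9), (12, 10), (12, 11), (12, 12), (12, 13), (12, 14), (12, 15), (15, 0), (15, 3), (15, 4), (15, 7), (15, 8), (15, 11), (15, 12), (15, 15)]
Holes: [(0, 0), (0, 3), (0, 4), (0, 7), (0, 8), (0, 11), (0, 12), (0, 15), (3, 0), (3, 1), (3, 2), (3, 3), (3, 4), (3, 5), (3, 6), (3, 7), (3, 8), (3, 9), (3, 10), (3, 11), (3, 12), (3, 13), (3, 14), (3, 15), (4, 0), (4, 1), (4, 2), (4, 3), (4, 4), (4, 5), (4, 6), (4, 7), (4, 8), (4, 9), (4, 10), (4, 11), (4, 12), (4, 13), (4, 14), (4, 15), (7, 0), (7, 3), (7, 4), (7, 7), (7, 8), (7, 11), (7, 12), (7, 15), (8, 0), (8, 3), (8, 4), (8, 7), (8, 8), (8, 11), (8, 12), (8, 15), (11, 0), (11, 1), (11, 2), (11, 3), (11, 4), (11, 5), (11, 6), (11, 7), (11, 8), (11, 9), (11, 10), (11, 11), (11, 12), (11, 13), (11, 14), (11, 15), (12, 0), (12, 1), (12, 2), (12, 3), (12, 4), (12, 5), (12, 6), (12, 7), (12, 8), (12, 9), (12, 10), (12, 11), (12, 12), (12, 13), (12, 14), (12, 15), (15, 0), (15, 3), (15, 4), (15, 7), (15, 8), (15, 11), (15, 12), (15, 15)]

Answer: no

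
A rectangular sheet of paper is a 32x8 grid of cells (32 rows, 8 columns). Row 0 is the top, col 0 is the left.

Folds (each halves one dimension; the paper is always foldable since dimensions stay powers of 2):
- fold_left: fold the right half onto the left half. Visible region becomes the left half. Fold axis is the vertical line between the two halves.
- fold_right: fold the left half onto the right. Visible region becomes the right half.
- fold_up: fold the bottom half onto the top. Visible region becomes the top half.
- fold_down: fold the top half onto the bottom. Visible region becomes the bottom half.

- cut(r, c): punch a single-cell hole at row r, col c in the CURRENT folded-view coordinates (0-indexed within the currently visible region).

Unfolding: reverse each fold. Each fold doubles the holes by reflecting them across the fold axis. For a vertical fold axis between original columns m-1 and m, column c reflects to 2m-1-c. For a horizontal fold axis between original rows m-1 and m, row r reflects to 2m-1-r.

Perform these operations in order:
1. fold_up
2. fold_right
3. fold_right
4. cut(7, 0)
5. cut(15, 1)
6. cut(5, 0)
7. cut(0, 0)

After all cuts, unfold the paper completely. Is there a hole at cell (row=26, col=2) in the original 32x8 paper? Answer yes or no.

Answer: yes

Derivation:
Op 1 fold_up: fold axis h@16; visible region now rows[0,16) x cols[0,8) = 16x8
Op 2 fold_right: fold axis v@4; visible region now rows[0,16) x cols[4,8) = 16x4
Op 3 fold_right: fold axis v@6; visible region now rows[0,16) x cols[6,8) = 16x2
Op 4 cut(7, 0): punch at orig (7,6); cuts so far [(7, 6)]; region rows[0,16) x cols[6,8) = 16x2
Op 5 cut(15, 1): punch at orig (15,7); cuts so far [(7, 6), (15, 7)]; region rows[0,16) x cols[6,8) = 16x2
Op 6 cut(5, 0): punch at orig (5,6); cuts so far [(5, 6), (7, 6), (15, 7)]; region rows[0,16) x cols[6,8) = 16x2
Op 7 cut(0, 0): punch at orig (0,6); cuts so far [(0, 6), (5, 6), (7, 6), (15, 7)]; region rows[0,16) x cols[6,8) = 16x2
Unfold 1 (reflect across v@6): 8 holes -> [(0, 5), (0, 6), (5, 5), (5, 6), (7, 5), (7, 6), (15, 4), (15, 7)]
Unfold 2 (reflect across v@4): 16 holes -> [(0, 1), (0, 2), (0, 5), (0, 6), (5, 1), (5, 2), (5, 5), (5, 6), (7, 1), (7, 2), (7, 5), (7, 6), (15, 0), (15, 3), (15, 4), (15, 7)]
Unfold 3 (reflect across h@16): 32 holes -> [(0, 1), (0, 2), (0, 5), (0, 6), (5, 1), (5, 2), (5, 5), (5, 6), (7, 1), (7, 2), (7, 5), (7, 6), (15, 0), (15, 3), (15, 4), (15, 7), (16, 0), (16, 3), (16, 4), (16, 7), (24, 1), (24, 2), (24, 5), (24, 6), (26, 1), (26, 2), (26, 5), (26, 6), (31, 1), (31, 2), (31, 5), (31, 6)]
Holes: [(0, 1), (0, 2), (0, 5), (0, 6), (5, 1), (5, 2), (5, 5), (5, 6), (7, 1), (7, 2), (7, 5), (7, 6), (15, 0), (15, 3), (15, 4), (15, 7), (16, 0), (16, 3), (16, 4), (16, 7), (24, 1), (24, 2), (24, 5), (24, 6), (26, 1), (26, 2), (26, 5), (26, 6), (31, 1), (31, 2), (31, 5), (31, 6)]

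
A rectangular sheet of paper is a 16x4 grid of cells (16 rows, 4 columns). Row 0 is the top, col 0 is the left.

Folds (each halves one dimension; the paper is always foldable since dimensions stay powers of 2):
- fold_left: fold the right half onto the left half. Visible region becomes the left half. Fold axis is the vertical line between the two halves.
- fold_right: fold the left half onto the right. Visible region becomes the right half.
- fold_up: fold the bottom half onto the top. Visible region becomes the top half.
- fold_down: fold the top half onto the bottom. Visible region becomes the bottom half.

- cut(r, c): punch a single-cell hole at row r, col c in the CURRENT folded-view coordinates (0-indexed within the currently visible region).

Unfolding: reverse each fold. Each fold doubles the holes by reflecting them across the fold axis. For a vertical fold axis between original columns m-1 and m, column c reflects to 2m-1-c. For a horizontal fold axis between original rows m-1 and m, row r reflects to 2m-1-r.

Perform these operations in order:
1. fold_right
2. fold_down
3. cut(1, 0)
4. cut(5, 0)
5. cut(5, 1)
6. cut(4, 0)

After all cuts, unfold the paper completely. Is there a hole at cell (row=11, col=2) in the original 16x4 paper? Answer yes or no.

Answer: no

Derivation:
Op 1 fold_right: fold axis v@2; visible region now rows[0,16) x cols[2,4) = 16x2
Op 2 fold_down: fold axis h@8; visible region now rows[8,16) x cols[2,4) = 8x2
Op 3 cut(1, 0): punch at orig (9,2); cuts so far [(9, 2)]; region rows[8,16) x cols[2,4) = 8x2
Op 4 cut(5, 0): punch at orig (13,2); cuts so far [(9, 2), (13, 2)]; region rows[8,16) x cols[2,4) = 8x2
Op 5 cut(5, 1): punch at orig (13,3); cuts so far [(9, 2), (13, 2), (13, 3)]; region rows[8,16) x cols[2,4) = 8x2
Op 6 cut(4, 0): punch at orig (12,2); cuts so far [(9, 2), (12, 2), (13, 2), (13, 3)]; region rows[8,16) x cols[2,4) = 8x2
Unfold 1 (reflect across h@8): 8 holes -> [(2, 2), (2, 3), (3, 2), (6, 2), (9, 2), (12, 2), (13, 2), (13, 3)]
Unfold 2 (reflect across v@2): 16 holes -> [(2, 0), (2, 1), (2, 2), (2, 3), (3, 1), (3, 2), (6, 1), (6, 2), (9, 1), (9, 2), (12, 1), (12, 2), (13, 0), (13, 1), (13, 2), (13, 3)]
Holes: [(2, 0), (2, 1), (2, 2), (2, 3), (3, 1), (3, 2), (6, 1), (6, 2), (9, 1), (9, 2), (12, 1), (12, 2), (13, 0), (13, 1), (13, 2), (13, 3)]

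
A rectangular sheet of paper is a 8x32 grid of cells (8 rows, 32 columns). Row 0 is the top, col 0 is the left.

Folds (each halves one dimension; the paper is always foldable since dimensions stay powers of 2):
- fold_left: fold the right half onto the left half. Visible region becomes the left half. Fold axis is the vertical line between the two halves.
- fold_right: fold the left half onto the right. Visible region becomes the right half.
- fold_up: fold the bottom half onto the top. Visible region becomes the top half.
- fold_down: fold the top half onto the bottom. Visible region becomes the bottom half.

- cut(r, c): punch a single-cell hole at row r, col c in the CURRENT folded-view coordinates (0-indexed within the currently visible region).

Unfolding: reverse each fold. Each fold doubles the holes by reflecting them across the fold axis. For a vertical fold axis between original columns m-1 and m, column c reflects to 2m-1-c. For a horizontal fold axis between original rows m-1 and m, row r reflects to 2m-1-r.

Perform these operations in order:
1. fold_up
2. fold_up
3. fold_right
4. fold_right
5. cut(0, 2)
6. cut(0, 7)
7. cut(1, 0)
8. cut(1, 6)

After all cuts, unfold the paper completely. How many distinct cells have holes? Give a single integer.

Answer: 64

Derivation:
Op 1 fold_up: fold axis h@4; visible region now rows[0,4) x cols[0,32) = 4x32
Op 2 fold_up: fold axis h@2; visible region now rows[0,2) x cols[0,32) = 2x32
Op 3 fold_right: fold axis v@16; visible region now rows[0,2) x cols[16,32) = 2x16
Op 4 fold_right: fold axis v@24; visible region now rows[0,2) x cols[24,32) = 2x8
Op 5 cut(0, 2): punch at orig (0,26); cuts so far [(0, 26)]; region rows[0,2) x cols[24,32) = 2x8
Op 6 cut(0, 7): punch at orig (0,31); cuts so far [(0, 26), (0, 31)]; region rows[0,2) x cols[24,32) = 2x8
Op 7 cut(1, 0): punch at orig (1,24); cuts so far [(0, 26), (0, 31), (1, 24)]; region rows[0,2) x cols[24,32) = 2x8
Op 8 cut(1, 6): punch at orig (1,30); cuts so far [(0, 26), (0, 31), (1, 24), (1, 30)]; region rows[0,2) x cols[24,32) = 2x8
Unfold 1 (reflect across v@24): 8 holes -> [(0, 16), (0, 21), (0, 26), (0, 31), (1, 17), (1, 23), (1, 24), (1, 30)]
Unfold 2 (reflect across v@16): 16 holes -> [(0, 0), (0, 5), (0, 10), (0, 15), (0, 16), (0, 21), (0, 26), (0, 31), (1, 1), (1, 7), (1, 8), (1, 14), (1, 17), (1, 23), (1, 24), (1, 30)]
Unfold 3 (reflect across h@2): 32 holes -> [(0, 0), (0, 5), (0, 10), (0, 15), (0, 16), (0, 21), (0, 26), (0, 31), (1, 1), (1, 7), (1, 8), (1, 14), (1, 17), (1, 23), (1, 24), (1, 30), (2, 1), (2, 7), (2, 8), (2, 14), (2, 17), (2, 23), (2, 24), (2, 30), (3, 0), (3, 5), (3, 10), (3, 15), (3, 16), (3, 21), (3, 26), (3, 31)]
Unfold 4 (reflect across h@4): 64 holes -> [(0, 0), (0, 5), (0, 10), (0, 15), (0, 16), (0, 21), (0, 26), (0, 31), (1, 1), (1, 7), (1, 8), (1, 14), (1, 17), (1, 23), (1, 24), (1, 30), (2, 1), (2, 7), (2, 8), (2, 14), (2, 17), (2, 23), (2, 24), (2, 30), (3, 0), (3, 5), (3, 10), (3, 15), (3, 16), (3, 21), (3, 26), (3, 31), (4, 0), (4, 5), (4, 10), (4, 15), (4, 16), (4, 21), (4, 26), (4, 31), (5, 1), (5, 7), (5, 8), (5, 14), (5, 17), (5, 23), (5, 24), (5, 30), (6, 1), (6, 7), (6, 8), (6, 14), (6, 17), (6, 23), (6, 24), (6, 30), (7, 0), (7, 5), (7, 10), (7, 15), (7, 16), (7, 21), (7, 26), (7, 31)]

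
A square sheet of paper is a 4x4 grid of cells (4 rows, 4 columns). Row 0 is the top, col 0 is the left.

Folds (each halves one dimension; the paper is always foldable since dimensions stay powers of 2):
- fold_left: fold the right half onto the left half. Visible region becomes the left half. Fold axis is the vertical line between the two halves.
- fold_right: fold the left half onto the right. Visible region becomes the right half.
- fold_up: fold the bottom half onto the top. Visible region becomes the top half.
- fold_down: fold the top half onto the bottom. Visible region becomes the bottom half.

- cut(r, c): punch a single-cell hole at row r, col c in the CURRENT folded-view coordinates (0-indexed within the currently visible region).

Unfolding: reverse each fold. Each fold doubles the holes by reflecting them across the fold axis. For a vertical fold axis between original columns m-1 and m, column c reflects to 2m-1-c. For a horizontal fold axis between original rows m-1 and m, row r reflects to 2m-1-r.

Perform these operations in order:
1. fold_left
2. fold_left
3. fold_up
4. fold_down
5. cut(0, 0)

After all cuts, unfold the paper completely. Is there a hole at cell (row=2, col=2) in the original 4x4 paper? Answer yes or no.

Op 1 fold_left: fold axis v@2; visible region now rows[0,4) x cols[0,2) = 4x2
Op 2 fold_left: fold axis v@1; visible region now rows[0,4) x cols[0,1) = 4x1
Op 3 fold_up: fold axis h@2; visible region now rows[0,2) x cols[0,1) = 2x1
Op 4 fold_down: fold axis h@1; visible region now rows[1,2) x cols[0,1) = 1x1
Op 5 cut(0, 0): punch at orig (1,0); cuts so far [(1, 0)]; region rows[1,2) x cols[0,1) = 1x1
Unfold 1 (reflect across h@1): 2 holes -> [(0, 0), (1, 0)]
Unfold 2 (reflect across h@2): 4 holes -> [(0, 0), (1, 0), (2, 0), (3, 0)]
Unfold 3 (reflect across v@1): 8 holes -> [(0, 0), (0, 1), (1, 0), (1, 1), (2, 0), (2, 1), (3, 0), (3, 1)]
Unfold 4 (reflect across v@2): 16 holes -> [(0, 0), (0, 1), (0, 2), (0, 3), (1, 0), (1, 1), (1, 2), (1, 3), (2, 0), (2, 1), (2, 2), (2, 3), (3, 0), (3, 1), (3, 2), (3, 3)]
Holes: [(0, 0), (0, 1), (0, 2), (0, 3), (1, 0), (1, 1), (1, 2), (1, 3), (2, 0), (2, 1), (2, 2), (2, 3), (3, 0), (3, 1), (3, 2), (3, 3)]

Answer: yes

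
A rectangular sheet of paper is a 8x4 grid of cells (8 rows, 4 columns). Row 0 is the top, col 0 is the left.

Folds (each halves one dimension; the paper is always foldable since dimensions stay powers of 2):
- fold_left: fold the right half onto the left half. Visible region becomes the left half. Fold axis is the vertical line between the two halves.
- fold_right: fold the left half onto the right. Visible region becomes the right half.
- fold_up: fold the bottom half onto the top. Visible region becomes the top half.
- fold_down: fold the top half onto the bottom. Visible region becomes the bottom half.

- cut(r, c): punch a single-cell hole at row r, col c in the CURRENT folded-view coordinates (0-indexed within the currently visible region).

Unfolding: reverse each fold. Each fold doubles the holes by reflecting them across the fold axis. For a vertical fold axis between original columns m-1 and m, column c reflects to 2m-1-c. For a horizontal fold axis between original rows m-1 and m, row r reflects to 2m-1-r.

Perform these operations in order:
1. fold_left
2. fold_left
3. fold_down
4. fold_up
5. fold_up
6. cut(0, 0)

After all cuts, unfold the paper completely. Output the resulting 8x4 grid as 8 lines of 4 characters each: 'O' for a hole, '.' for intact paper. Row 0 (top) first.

Op 1 fold_left: fold axis v@2; visible region now rows[0,8) x cols[0,2) = 8x2
Op 2 fold_left: fold axis v@1; visible region now rows[0,8) x cols[0,1) = 8x1
Op 3 fold_down: fold axis h@4; visible region now rows[4,8) x cols[0,1) = 4x1
Op 4 fold_up: fold axis h@6; visible region now rows[4,6) x cols[0,1) = 2x1
Op 5 fold_up: fold axis h@5; visible region now rows[4,5) x cols[0,1) = 1x1
Op 6 cut(0, 0): punch at orig (4,0); cuts so far [(4, 0)]; region rows[4,5) x cols[0,1) = 1x1
Unfold 1 (reflect across h@5): 2 holes -> [(4, 0), (5, 0)]
Unfold 2 (reflect across h@6): 4 holes -> [(4, 0), (5, 0), (6, 0), (7, 0)]
Unfold 3 (reflect across h@4): 8 holes -> [(0, 0), (1, 0), (2, 0), (3, 0), (4, 0), (5, 0), (6, 0), (7, 0)]
Unfold 4 (reflect across v@1): 16 holes -> [(0, 0), (0, 1), (1, 0), (1, 1), (2, 0), (2, 1), (3, 0), (3, 1), (4, 0), (4, 1), (5, 0), (5, 1), (6, 0), (6, 1), (7, 0), (7, 1)]
Unfold 5 (reflect across v@2): 32 holes -> [(0, 0), (0, 1), (0, 2), (0, 3), (1, 0), (1, 1), (1, 2), (1, 3), (2, 0), (2, 1), (2, 2), (2, 3), (3, 0), (3, 1), (3, 2), (3, 3), (4, 0), (4, 1), (4, 2), (4, 3), (5, 0), (5, 1), (5, 2), (5, 3), (6, 0), (6, 1), (6, 2), (6, 3), (7, 0), (7, 1), (7, 2), (7, 3)]

Answer: OOOO
OOOO
OOOO
OOOO
OOOO
OOOO
OOOO
OOOO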